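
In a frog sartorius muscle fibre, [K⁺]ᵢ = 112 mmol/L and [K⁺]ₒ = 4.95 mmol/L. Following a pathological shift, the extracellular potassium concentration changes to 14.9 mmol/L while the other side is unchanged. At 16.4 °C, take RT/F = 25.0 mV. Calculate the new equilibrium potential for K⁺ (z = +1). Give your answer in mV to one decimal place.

After the shift: [K⁺]_out = 14.9, [K⁺]_in = 112 mmol/L.
E_new = (25.0/1)·ln(14.9/112) = 25.00 · (-2.0171) = -50.43 mV

-50.4 mV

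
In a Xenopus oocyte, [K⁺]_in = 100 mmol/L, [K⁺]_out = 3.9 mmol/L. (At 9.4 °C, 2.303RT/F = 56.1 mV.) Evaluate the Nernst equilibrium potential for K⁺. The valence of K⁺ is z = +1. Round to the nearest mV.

-79 mV

E = (56.1/z) · log₁₀([K⁺]_out/[K⁺]_in) with z = +1.
= (56.1/1) · log₁₀(3.9/100) = 56.10 · log₁₀(0.039)
= 56.10 · (-1.4089) = -79.04 mV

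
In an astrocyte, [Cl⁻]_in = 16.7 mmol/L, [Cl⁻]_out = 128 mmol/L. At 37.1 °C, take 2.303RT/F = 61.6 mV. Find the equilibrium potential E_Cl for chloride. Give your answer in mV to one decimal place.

-54.5 mV

E = (61.6/z) · log₁₀([Cl⁻]_out/[Cl⁻]_in) with z = -1.
For an anion, dividing by z = -1 reverses the sign.
= (61.6/-1) · log₁₀(128/16.7) = -61.60 · log₁₀(7.665)
= -61.60 · (0.8845) = -54.48 mV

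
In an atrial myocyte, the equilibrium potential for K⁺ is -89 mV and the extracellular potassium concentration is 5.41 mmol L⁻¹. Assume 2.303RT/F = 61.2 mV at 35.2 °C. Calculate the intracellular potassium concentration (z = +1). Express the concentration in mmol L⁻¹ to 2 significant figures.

150 mmol L⁻¹

Nernst: E = (61.2/1) · log₁₀([out]/[in]), so log₁₀([out]/[in]) = -89.0 × 1 / 61.2 = -1.4542.
[out]/[in] = 10^(-1.4542) = 0.03514.
[in] = 5.41 / 0.03514 = 154 mmol L⁻¹.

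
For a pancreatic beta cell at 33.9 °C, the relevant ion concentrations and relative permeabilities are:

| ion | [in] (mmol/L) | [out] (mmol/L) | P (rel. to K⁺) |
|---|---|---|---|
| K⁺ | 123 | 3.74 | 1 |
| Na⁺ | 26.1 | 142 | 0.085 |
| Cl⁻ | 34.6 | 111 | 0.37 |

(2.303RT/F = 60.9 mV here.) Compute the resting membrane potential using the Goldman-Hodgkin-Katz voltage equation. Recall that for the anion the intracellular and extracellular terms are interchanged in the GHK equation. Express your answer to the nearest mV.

-47 mV

Vm = 60.9 · log₁₀[(Σ P·[cation]ₒ + Σ P·[anion]ᵢ) / (Σ P·[cation]ᵢ + Σ P·[anion]ₒ)]
Numerator = 1×3.74 + 0.085×142 + 0.37×34.6 = 28.61
Denominator = 1×123 + 0.085×26.1 + 0.37×111 = 166.3
Vm = 60.9 · log₁₀(0.17206) = 60.9 × (-0.7643) = -46.55 mV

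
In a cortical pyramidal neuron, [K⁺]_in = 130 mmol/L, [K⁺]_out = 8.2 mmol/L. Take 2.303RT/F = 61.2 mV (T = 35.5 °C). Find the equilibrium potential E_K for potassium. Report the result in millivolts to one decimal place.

E = (61.2/z) · log₁₀([K⁺]_out/[K⁺]_in) with z = +1.
= (61.2/1) · log₁₀(8.2/130) = 61.20 · log₁₀(0.06308)
= 61.20 · (-1.2001) = -73.45 mV

-73.4 mV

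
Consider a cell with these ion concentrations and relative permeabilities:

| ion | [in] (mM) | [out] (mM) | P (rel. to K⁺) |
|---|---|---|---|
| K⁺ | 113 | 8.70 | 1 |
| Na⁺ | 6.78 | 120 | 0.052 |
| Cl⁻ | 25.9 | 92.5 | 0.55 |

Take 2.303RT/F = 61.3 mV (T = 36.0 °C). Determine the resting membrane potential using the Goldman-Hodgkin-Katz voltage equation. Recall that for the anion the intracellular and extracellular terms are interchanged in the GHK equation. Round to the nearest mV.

Vm = 61.3 · log₁₀[(Σ P·[cation]ₒ + Σ P·[anion]ᵢ) / (Σ P·[cation]ᵢ + Σ P·[anion]ₒ)]
Numerator = 1×8.70 + 0.052×120 + 0.55×25.9 = 29.18
Denominator = 1×113 + 0.052×6.78 + 0.55×92.5 = 164.2
Vm = 61.3 · log₁₀(0.17771) = 61.3 × (-0.7503) = -45.99 mV

-46 mV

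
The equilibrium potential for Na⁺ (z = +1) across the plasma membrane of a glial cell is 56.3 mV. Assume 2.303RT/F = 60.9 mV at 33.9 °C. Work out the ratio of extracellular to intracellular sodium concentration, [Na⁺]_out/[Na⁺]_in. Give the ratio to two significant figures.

log₁₀([out]/[in]) = E·z/(60.9) = 56.3 × 1 / 60.9 = 0.9245
[out]/[in] = 10^(0.9245) = 8.404

8.4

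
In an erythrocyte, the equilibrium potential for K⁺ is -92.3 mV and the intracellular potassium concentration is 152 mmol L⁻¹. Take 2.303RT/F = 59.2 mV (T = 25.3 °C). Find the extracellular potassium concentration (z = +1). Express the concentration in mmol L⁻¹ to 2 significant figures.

4.2 mmol L⁻¹

Nernst: E = (59.2/1) · log₁₀([out]/[in]), so log₁₀([out]/[in]) = -92.3 × 1 / 59.2 = -1.5591.
[out]/[in] = 10^(-1.5591) = 0.0276.
[out] = 0.0276 × 152 = 4.195 mmol L⁻¹.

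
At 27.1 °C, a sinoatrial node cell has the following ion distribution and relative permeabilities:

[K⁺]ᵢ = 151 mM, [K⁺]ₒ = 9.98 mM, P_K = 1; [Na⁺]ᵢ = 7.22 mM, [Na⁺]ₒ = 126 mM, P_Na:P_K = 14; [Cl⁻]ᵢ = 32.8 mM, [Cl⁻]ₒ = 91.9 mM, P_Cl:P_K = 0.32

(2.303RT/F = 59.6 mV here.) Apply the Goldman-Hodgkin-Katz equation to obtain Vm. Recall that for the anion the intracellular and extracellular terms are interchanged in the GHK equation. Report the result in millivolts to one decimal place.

47.8 mV

Vm = 59.6 · log₁₀[(Σ P·[cation]ₒ + Σ P·[anion]ᵢ) / (Σ P·[cation]ᵢ + Σ P·[anion]ₒ)]
Numerator = 1×9.98 + 14×126 + 0.32×32.8 = 1784
Denominator = 1×151 + 14×7.22 + 0.32×91.9 = 281.5
Vm = 59.6 · log₁₀(6.3394) = 59.6 × (0.8021) = 47.80 mV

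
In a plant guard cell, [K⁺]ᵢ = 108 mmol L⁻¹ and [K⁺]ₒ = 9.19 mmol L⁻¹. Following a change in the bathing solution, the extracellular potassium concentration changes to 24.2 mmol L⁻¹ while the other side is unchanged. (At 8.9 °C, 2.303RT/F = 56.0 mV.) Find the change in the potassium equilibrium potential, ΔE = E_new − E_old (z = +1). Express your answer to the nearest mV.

E_old = (56.0/1)·log₁₀(9.19/108) = -59.93 mV
E_new = (56.0/1)·log₁₀(24.2/108) = -36.38 mV
ΔE = -36.38 − (-59.93) = 23.55 mV

24 mV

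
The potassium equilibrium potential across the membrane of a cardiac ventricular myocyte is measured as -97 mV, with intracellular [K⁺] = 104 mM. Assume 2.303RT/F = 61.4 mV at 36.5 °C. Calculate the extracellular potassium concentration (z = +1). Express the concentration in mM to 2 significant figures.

2.7 mM

Nernst: E = (61.4/1) · log₁₀([out]/[in]), so log₁₀([out]/[in]) = -97.0 × 1 / 61.4 = -1.5798.
[out]/[in] = 10^(-1.5798) = 0.02631.
[out] = 0.02631 × 104 = 2.737 mM.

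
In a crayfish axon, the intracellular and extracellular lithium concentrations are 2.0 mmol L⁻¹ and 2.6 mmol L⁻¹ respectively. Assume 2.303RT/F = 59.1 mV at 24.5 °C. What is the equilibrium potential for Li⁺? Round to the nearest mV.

7 mV

E = (59.1/z) · log₁₀([Li⁺]_out/[Li⁺]_in) with z = +1.
= (59.1/1) · log₁₀(2.6/2.0) = 59.10 · log₁₀(1.3)
= 59.10 · (0.1139) = 6.73 mV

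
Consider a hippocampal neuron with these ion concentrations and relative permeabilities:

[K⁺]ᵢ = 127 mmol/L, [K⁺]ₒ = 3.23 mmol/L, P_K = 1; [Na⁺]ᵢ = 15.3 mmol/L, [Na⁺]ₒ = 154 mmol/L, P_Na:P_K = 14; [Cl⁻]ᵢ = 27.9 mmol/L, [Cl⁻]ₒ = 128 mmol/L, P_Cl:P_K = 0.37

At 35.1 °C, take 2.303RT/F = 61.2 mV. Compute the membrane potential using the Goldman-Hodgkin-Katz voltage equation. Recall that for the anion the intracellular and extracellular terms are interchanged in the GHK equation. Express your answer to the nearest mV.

Vm = 61.2 · log₁₀[(Σ P·[cation]ₒ + Σ P·[anion]ᵢ) / (Σ P·[cation]ᵢ + Σ P·[anion]ₒ)]
Numerator = 1×3.23 + 14×154 + 0.37×27.9 = 2170
Denominator = 1×127 + 14×15.3 + 0.37×128 = 388.6
Vm = 61.2 · log₁₀(5.5836) = 61.2 × (0.7469) = 45.71 mV

46 mV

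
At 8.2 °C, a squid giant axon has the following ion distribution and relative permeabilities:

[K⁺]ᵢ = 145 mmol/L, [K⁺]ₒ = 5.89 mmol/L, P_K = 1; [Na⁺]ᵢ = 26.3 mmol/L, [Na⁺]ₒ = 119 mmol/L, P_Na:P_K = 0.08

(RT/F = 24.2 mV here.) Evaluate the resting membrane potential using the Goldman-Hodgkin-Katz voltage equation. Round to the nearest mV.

-55 mV

Vm = 24.2 · ln[(Σ P·[cation]ₒ + Σ P·[anion]ᵢ) / (Σ P·[cation]ᵢ + Σ P·[anion]ₒ)]
Numerator = 1×5.89 + 0.08×119 = 15.41
Denominator = 1×145 + 0.08×26.3 = 147.1
Vm = 24.2 · ln(0.10476) = 24.2 × (-2.2561) = -54.60 mV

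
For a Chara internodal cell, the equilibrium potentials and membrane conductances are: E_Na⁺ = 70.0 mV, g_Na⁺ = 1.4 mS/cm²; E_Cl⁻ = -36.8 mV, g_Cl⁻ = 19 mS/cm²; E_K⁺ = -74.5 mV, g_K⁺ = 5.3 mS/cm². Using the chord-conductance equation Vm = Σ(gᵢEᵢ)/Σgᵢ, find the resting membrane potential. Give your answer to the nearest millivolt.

Σ gᵢEᵢ = 1.4·(70.0) + 19·(-36.8) + 5.3·(-74.5) = -996.05
Σ gᵢ = 1.4 + 19 + 5.3 = 25.7
Vm = -996.05 / 25.7 = -38.76 mV

-39 mV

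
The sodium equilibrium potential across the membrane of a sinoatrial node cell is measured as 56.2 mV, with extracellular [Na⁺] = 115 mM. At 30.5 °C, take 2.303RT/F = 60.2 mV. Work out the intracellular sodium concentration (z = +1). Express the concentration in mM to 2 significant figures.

13 mM

Nernst: E = (60.2/1) · log₁₀([out]/[in]), so log₁₀([out]/[in]) = 56.2 × 1 / 60.2 = 0.9336.
[out]/[in] = 10^(0.9336) = 8.581.
[in] = 115 / 8.581 = 13.4 mM.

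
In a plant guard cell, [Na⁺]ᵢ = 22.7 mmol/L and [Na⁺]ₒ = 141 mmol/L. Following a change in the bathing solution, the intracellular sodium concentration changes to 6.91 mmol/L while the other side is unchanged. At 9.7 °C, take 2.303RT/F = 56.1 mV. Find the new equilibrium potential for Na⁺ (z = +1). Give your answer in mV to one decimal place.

73.5 mV

After the shift: [Na⁺]_out = 141, [Na⁺]_in = 6.91 mmol/L.
E_new = (56.1/1)·log₁₀(141/6.91) = 56.10 · (1.3097) = 73.48 mV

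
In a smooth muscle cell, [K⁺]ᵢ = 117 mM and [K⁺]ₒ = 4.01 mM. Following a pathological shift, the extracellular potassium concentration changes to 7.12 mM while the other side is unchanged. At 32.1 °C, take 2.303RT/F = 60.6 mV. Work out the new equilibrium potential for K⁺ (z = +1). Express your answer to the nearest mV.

-74 mV

After the shift: [K⁺]_out = 7.12, [K⁺]_in = 117 mM.
E_new = (60.6/1)·log₁₀(7.12/117) = 60.60 · (-1.2157) = -73.67 mV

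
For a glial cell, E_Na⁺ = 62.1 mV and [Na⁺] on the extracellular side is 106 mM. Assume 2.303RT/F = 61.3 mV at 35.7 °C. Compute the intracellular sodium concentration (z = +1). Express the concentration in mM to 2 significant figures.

10 mM

Nernst: E = (61.3/1) · log₁₀([out]/[in]), so log₁₀([out]/[in]) = 62.1 × 1 / 61.3 = 1.0131.
[out]/[in] = 10^(1.0131) = 10.31.
[in] = 106 / 10.31 = 10.29 mM.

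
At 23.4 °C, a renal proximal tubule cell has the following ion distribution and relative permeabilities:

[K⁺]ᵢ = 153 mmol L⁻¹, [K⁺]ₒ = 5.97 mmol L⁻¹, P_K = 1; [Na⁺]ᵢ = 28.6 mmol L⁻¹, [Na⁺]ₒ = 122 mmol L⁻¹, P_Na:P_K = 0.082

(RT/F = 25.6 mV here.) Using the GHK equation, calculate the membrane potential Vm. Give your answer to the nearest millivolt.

Vm = 25.6 · ln[(Σ P·[cation]ₒ + Σ P·[anion]ᵢ) / (Σ P·[cation]ᵢ + Σ P·[anion]ₒ)]
Numerator = 1×5.97 + 0.082×122 = 15.97
Denominator = 1×153 + 0.082×28.6 = 155.3
Vm = 25.6 · ln(0.10283) = 25.6 × (-2.2747) = -58.23 mV

-58 mV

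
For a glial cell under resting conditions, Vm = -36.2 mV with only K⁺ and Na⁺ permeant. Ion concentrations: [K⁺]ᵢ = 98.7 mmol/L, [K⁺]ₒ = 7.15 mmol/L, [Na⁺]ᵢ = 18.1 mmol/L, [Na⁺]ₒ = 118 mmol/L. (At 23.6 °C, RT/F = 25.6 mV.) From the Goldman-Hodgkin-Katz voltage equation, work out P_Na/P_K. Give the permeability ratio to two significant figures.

Let α = P_Na/P_K. GHK: Vm = 25.6·ln[(Kₒ + α·Naₒ)/(Kᵢ + α·Naᵢ)].
e^(Vm/25.6) = e^(-36.2/25.6) = 0.24315
So 0.24315·(Kᵢ + α·Naᵢ) = Kₒ + α·Naₒ → α = (0.24315·98.7 − 7.15) / (118.0 − 0.24315·18.1)
α = (24 − 7.15) / (118.0 − 4.401) = 16.85/113.6 = 0.1483

0.15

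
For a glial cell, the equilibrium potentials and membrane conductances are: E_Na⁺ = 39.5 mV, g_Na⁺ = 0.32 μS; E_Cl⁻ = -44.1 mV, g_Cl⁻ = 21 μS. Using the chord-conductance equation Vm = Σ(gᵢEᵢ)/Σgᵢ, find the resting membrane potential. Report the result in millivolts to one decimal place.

Σ gᵢEᵢ = 0.32·(39.5) + 21·(-44.1) = -913.46
Σ gᵢ = 0.32 + 21 = 21.32
Vm = -913.46 / 21.32 = -42.85 mV

-42.8 mV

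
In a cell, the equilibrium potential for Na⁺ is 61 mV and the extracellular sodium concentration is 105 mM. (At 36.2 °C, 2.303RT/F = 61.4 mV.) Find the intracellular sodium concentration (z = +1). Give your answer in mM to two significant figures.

Nernst: E = (61.4/1) · log₁₀([out]/[in]), so log₁₀([out]/[in]) = 61.0 × 1 / 61.4 = 0.9935.
[out]/[in] = 10^(0.9935) = 9.851.
[in] = 105 / 9.851 = 10.66 mM.

11 mM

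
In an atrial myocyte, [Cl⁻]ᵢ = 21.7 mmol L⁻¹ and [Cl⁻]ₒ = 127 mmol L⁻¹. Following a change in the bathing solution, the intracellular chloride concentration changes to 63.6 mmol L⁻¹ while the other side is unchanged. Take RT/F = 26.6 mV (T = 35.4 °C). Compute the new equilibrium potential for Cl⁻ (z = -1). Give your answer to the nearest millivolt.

-18 mV

After the shift: [Cl⁻]_out = 127, [Cl⁻]_in = 63.6 mmol L⁻¹.
E_new = (26.6/-1)·ln(127/63.6) = -26.60 · (0.6916) = -18.40 mV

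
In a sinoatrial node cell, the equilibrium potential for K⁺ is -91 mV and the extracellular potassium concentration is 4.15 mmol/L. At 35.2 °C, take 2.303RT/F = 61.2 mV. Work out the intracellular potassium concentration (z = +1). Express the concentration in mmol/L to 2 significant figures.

130 mmol/L

Nernst: E = (61.2/1) · log₁₀([out]/[in]), so log₁₀([out]/[in]) = -91.0 × 1 / 61.2 = -1.4869.
[out]/[in] = 10^(-1.4869) = 0.03259.
[in] = 4.15 / 0.03259 = 127.3 mmol/L.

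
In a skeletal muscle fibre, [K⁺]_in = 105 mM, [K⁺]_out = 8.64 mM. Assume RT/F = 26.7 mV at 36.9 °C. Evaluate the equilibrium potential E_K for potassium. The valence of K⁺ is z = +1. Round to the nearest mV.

-67 mV

E = (26.7/z) · ln([K⁺]_out/[K⁺]_in) with z = +1.
= (26.7/1) · ln(8.64/105) = 26.70 · ln(0.08229)
= 26.70 · (-2.4976) = -66.68 mV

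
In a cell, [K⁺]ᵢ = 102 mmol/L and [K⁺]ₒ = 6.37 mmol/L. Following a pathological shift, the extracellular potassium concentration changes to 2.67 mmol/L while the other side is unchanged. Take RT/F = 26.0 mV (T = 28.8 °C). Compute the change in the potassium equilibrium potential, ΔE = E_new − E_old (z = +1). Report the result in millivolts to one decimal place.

-22.6 mV

E_old = (26.0/1)·ln(6.37/102) = -72.11 mV
E_new = (26.0/1)·ln(2.67/102) = -94.72 mV
ΔE = -94.72 − (-72.11) = -22.61 mV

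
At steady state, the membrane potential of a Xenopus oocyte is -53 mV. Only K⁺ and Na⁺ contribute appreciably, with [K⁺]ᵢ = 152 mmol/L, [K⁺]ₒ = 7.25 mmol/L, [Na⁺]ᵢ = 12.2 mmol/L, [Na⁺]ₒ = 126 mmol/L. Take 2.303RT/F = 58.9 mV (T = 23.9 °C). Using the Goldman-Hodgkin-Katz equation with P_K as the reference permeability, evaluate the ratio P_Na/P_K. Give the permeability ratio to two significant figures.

0.096

Let α = P_Na/P_K. GHK: Vm = 58.9·log₁₀[(Kₒ + α·Naₒ)/(Kᵢ + α·Naᵢ)].
10^(Vm/58.9) = 10^(-53.0/58.9) = 0.12594
So 0.12594·(Kᵢ + α·Naᵢ) = Kₒ + α·Naₒ → α = (0.12594·152.0 − 7.25) / (126.0 − 0.12594·12.2)
α = (19.14 − 7.25) / (126.0 − 1.536) = 11.89/124.5 = 0.09556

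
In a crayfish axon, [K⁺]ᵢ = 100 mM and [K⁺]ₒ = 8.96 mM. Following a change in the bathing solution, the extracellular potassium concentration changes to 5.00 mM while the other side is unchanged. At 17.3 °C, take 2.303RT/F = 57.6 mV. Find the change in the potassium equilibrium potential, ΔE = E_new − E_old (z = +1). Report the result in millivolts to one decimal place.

-14.6 mV

E_old = (57.6/1)·log₁₀(8.96/100) = -60.35 mV
E_new = (57.6/1)·log₁₀(5.00/100) = -74.94 mV
ΔE = -74.94 − (-60.35) = -14.59 mV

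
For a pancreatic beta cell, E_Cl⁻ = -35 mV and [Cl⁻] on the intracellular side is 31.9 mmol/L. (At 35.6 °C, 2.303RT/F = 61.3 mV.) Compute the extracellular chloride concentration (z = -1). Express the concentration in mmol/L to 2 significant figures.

Nernst: E = (61.3/-1) · log₁₀([out]/[in]), so log₁₀([out]/[in]) = -35.0 × -1 / 61.3 = 0.5710.
[out]/[in] = 10^(0.5710) = 3.724.
[out] = 3.724 × 31.9 = 118.8 mmol/L.

120 mmol/L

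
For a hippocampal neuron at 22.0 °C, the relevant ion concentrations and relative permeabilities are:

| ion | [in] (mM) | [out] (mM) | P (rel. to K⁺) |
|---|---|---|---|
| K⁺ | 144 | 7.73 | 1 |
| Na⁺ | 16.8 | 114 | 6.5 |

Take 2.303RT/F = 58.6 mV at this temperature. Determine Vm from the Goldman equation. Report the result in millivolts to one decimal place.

27.6 mV

Vm = 58.6 · log₁₀[(Σ P·[cation]ₒ + Σ P·[anion]ᵢ) / (Σ P·[cation]ᵢ + Σ P·[anion]ₒ)]
Numerator = 1×7.73 + 6.5×114 = 748.7
Denominator = 1×144 + 6.5×16.8 = 253.2
Vm = 58.6 · log₁₀(2.9571) = 58.6 × (0.4709) = 27.59 mV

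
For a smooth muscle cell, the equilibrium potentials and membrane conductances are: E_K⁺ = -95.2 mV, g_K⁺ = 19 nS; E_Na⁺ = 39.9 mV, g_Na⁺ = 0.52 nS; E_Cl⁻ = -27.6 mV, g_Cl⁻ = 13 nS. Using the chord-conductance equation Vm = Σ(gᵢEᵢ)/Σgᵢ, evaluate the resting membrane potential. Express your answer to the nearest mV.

Σ gᵢEᵢ = 19·(-95.2) + 0.52·(39.9) + 13·(-27.6) = -2146.85
Σ gᵢ = 19 + 0.52 + 13 = 32.52
Vm = -2146.85 / 32.52 = -66.02 mV

-66 mV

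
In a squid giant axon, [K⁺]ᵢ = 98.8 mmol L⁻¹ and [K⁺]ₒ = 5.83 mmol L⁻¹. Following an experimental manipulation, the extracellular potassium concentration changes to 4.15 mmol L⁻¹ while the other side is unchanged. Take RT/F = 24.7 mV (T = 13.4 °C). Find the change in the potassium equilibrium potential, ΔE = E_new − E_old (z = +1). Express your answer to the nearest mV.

-8 mV

E_old = (24.7/1)·ln(5.83/98.8) = -69.90 mV
E_new = (24.7/1)·ln(4.15/98.8) = -78.30 mV
ΔE = -78.30 − (-69.90) = -8.40 mV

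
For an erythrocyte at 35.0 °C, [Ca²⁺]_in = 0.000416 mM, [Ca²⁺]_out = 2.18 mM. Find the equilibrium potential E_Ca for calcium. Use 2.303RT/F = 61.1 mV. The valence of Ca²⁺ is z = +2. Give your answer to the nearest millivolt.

114 mV

E = (61.1/z) · log₁₀([Ca²⁺]_out/[Ca²⁺]_in) with z = +2.
= (61.1/2) · log₁₀(2.18/0.000416) = 30.55 · log₁₀(5240)
= 30.55 · (3.7194) = 113.63 mV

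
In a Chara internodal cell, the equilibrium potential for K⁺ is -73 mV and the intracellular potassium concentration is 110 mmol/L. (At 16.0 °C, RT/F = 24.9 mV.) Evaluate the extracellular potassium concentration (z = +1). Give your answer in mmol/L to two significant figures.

5.9 mmol/L

Nernst: E = (24.9/1) · ln([out]/[in]), so ln([out]/[in]) = -73.0 × 1 / 24.9 = -2.9317.
[out]/[in] = e^(-2.9317) = 0.0533.
[out] = 0.0533 × 110 = 5.864 mmol/L.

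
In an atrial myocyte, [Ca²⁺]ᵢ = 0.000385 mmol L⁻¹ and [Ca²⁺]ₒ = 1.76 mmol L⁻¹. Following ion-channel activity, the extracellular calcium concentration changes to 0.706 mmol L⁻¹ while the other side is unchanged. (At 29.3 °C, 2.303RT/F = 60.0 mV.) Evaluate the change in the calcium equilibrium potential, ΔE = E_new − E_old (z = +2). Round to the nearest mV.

-12 mV

E_old = (60.0/2)·log₁₀(1.76/0.000385) = 109.80 mV
E_new = (60.0/2)·log₁₀(0.706/0.000385) = 97.90 mV
ΔE = 97.90 − (109.80) = -11.90 mV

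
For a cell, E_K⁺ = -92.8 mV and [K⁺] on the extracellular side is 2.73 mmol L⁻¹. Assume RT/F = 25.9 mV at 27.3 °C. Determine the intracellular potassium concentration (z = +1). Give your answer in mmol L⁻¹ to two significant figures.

98 mmol L⁻¹

Nernst: E = (25.9/1) · ln([out]/[in]), so ln([out]/[in]) = -92.8 × 1 / 25.9 = -3.5830.
[out]/[in] = e^(-3.5830) = 0.02779.
[in] = 2.73 / 0.02779 = 98.23 mmol L⁻¹.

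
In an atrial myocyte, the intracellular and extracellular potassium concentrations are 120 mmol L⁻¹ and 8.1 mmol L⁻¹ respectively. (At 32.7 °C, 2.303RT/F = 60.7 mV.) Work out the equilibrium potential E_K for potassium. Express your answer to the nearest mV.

E = (60.7/z) · log₁₀([K⁺]_out/[K⁺]_in) with z = +1.
= (60.7/1) · log₁₀(8.1/120) = 60.70 · log₁₀(0.0675)
= 60.70 · (-1.1707) = -71.06 mV

-71 mV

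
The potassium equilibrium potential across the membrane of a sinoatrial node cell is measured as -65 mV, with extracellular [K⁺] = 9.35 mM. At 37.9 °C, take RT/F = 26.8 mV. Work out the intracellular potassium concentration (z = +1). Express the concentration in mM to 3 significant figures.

106 mM

Nernst: E = (26.8/1) · ln([out]/[in]), so ln([out]/[in]) = -65.0 × 1 / 26.8 = -2.4254.
[out]/[in] = e^(-2.4254) = 0.08845.
[in] = 9.35 / 0.08845 = 105.7 mM.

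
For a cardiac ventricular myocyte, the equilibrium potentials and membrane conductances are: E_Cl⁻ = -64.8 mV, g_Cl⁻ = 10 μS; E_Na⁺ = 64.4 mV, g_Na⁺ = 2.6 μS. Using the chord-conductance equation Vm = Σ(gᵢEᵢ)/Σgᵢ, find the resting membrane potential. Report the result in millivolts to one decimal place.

Σ gᵢEᵢ = 10·(-64.8) + 2.6·(64.4) = -480.56
Σ gᵢ = 10 + 2.6 = 12.6
Vm = -480.56 / 12.6 = -38.14 mV

-38.1 mV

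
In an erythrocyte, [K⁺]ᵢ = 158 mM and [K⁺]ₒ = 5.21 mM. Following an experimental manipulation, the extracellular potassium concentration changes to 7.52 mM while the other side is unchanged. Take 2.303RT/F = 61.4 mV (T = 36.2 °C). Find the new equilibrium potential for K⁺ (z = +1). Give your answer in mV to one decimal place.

After the shift: [K⁺]_out = 7.52, [K⁺]_in = 158 mM.
E_new = (61.4/1)·log₁₀(7.52/158) = 61.40 · (-1.3224) = -81.20 mV

-81.2 mV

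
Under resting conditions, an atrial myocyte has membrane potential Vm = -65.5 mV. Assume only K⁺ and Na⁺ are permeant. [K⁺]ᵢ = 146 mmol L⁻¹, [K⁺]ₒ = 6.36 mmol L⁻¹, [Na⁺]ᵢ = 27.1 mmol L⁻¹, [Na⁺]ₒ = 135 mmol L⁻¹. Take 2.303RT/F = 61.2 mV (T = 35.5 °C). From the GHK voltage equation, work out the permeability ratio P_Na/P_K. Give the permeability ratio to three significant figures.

Let α = P_Na/P_K. GHK: Vm = 61.2·log₁₀[(Kₒ + α·Naₒ)/(Kᵢ + α·Naᵢ)].
10^(Vm/61.2) = 10^(-65.5/61.2) = 0.085063
So 0.085063·(Kᵢ + α·Naᵢ) = Kₒ + α·Naₒ → α = (0.085063·146.0 − 6.36) / (135.0 − 0.085063·27.1)
α = (12.42 − 6.36) / (135.0 − 2.305) = 6.059/132.7 = 0.04566

0.0457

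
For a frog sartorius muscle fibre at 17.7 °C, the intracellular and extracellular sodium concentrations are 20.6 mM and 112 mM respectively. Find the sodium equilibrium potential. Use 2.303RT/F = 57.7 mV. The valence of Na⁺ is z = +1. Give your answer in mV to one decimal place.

E = (57.7/z) · log₁₀([Na⁺]_out/[Na⁺]_in) with z = +1.
= (57.7/1) · log₁₀(112/20.6) = 57.70 · log₁₀(5.437)
= 57.70 · (0.7354) = 42.43 mV

42.4 mV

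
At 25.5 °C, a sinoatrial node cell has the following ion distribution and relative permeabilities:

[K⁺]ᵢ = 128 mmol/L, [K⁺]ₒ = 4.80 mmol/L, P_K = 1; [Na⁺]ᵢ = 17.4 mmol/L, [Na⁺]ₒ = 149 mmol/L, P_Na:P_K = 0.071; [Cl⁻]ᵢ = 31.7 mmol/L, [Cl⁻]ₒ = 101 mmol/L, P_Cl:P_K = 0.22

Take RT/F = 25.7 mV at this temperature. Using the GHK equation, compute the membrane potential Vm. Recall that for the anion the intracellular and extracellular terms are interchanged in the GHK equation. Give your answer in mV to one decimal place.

-49.2 mV

Vm = 25.7 · ln[(Σ P·[cation]ₒ + Σ P·[anion]ᵢ) / (Σ P·[cation]ᵢ + Σ P·[anion]ₒ)]
Numerator = 1×4.80 + 0.071×149 + 0.22×31.7 = 22.35
Denominator = 1×128 + 0.071×17.4 + 0.22×101 = 151.5
Vm = 25.7 · ln(0.14759) = 25.7 × (-1.9133) = -49.17 mV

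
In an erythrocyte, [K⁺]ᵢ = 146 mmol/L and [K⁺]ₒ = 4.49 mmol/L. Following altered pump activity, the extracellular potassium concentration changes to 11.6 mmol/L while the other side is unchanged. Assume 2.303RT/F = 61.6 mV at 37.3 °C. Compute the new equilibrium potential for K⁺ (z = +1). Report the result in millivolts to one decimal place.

-67.8 mV

After the shift: [K⁺]_out = 11.6, [K⁺]_in = 146 mmol/L.
E_new = (61.6/1)·log₁₀(11.6/146) = 61.60 · (-1.0999) = -67.75 mV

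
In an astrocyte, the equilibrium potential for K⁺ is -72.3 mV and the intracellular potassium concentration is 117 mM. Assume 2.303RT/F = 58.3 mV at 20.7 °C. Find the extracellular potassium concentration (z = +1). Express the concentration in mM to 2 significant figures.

6.7 mM

Nernst: E = (58.3/1) · log₁₀([out]/[in]), so log₁₀([out]/[in]) = -72.3 × 1 / 58.3 = -1.2401.
[out]/[in] = 10^(-1.2401) = 0.05753.
[out] = 0.05753 × 117 = 6.731 mM.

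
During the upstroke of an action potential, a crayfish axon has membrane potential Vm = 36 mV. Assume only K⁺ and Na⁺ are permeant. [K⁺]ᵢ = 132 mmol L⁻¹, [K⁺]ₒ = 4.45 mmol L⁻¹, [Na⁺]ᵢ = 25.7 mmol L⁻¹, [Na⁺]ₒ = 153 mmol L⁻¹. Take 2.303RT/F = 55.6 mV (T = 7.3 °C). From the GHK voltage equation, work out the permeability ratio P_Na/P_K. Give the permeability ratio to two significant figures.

15

Let α = P_Na/P_K. GHK: Vm = 55.6·log₁₀[(Kₒ + α·Naₒ)/(Kᵢ + α·Naᵢ)].
10^(Vm/55.6) = 10^(36.0/55.6) = 4.441
So 4.441·(Kᵢ + α·Naᵢ) = Kₒ + α·Naₒ → α = (4.441·132.0 − 4.45) / (153.0 − 4.441·25.7)
α = (586.2 − 4.45) / (153.0 − 114.1) = 581.8/38.87 = 14.97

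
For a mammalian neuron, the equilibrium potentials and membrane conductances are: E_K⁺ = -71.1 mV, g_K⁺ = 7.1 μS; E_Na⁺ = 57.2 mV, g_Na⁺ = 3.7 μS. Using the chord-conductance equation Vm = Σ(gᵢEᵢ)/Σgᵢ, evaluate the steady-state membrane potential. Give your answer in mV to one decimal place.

-27.1 mV

Σ gᵢEᵢ = 7.1·(-71.1) + 3.7·(57.2) = -293.17
Σ gᵢ = 7.1 + 3.7 = 10.8
Vm = -293.17 / 10.8 = -27.15 mV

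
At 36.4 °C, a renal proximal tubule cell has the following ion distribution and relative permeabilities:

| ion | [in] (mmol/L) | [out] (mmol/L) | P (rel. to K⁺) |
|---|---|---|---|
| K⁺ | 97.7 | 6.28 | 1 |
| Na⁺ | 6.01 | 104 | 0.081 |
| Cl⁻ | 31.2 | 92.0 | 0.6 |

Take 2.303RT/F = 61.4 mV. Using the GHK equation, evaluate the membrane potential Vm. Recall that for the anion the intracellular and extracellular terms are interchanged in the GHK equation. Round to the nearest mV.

Vm = 61.4 · log₁₀[(Σ P·[cation]ₒ + Σ P·[anion]ᵢ) / (Σ P·[cation]ᵢ + Σ P·[anion]ₒ)]
Numerator = 1×6.28 + 0.081×104 + 0.6×31.2 = 33.42
Denominator = 1×97.7 + 0.081×6.01 + 0.6×92.0 = 153.4
Vm = 61.4 · log₁₀(0.21791) = 61.4 × (-0.6617) = -40.63 mV

-41 mV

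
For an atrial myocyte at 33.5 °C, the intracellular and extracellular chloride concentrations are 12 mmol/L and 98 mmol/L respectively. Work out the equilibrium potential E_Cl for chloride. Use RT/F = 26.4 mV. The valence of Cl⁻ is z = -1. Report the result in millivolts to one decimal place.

E = (26.4/z) · ln([Cl⁻]_out/[Cl⁻]_in) with z = -1.
For an anion, dividing by z = -1 reverses the sign.
= (26.4/-1) · ln(98/12) = -26.40 · ln(8.167)
= -26.40 · (2.1001) = -55.44 mV

-55.4 mV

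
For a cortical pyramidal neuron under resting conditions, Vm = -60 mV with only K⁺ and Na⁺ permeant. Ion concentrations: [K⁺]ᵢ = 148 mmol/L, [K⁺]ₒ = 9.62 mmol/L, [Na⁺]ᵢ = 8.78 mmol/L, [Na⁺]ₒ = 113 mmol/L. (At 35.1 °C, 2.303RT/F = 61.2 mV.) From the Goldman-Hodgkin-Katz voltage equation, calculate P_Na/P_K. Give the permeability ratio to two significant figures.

0.052

Let α = P_Na/P_K. GHK: Vm = 61.2·log₁₀[(Kₒ + α·Naₒ)/(Kᵢ + α·Naᵢ)].
10^(Vm/61.2) = 10^(-60.0/61.2) = 0.10462
So 0.10462·(Kᵢ + α·Naᵢ) = Kₒ + α·Naₒ → α = (0.10462·148.0 − 9.62) / (113.0 − 0.10462·8.78)
α = (15.48 − 9.62) / (113.0 − 0.9185) = 5.864/112.1 = 0.05231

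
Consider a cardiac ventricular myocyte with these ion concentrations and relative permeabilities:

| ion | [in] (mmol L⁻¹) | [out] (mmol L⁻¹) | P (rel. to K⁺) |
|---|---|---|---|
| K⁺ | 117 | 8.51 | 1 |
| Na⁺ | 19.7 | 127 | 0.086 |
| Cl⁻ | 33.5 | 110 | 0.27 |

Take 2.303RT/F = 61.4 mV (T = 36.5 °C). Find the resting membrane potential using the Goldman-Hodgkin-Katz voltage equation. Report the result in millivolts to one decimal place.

Vm = 61.4 · log₁₀[(Σ P·[cation]ₒ + Σ P·[anion]ᵢ) / (Σ P·[cation]ᵢ + Σ P·[anion]ₒ)]
Numerator = 1×8.51 + 0.086×127 + 0.27×33.5 = 28.48
Denominator = 1×117 + 0.086×19.7 + 0.27×110 = 148.4
Vm = 61.4 · log₁₀(0.1919) = 61.4 × (-0.7169) = -44.02 mV

-44.0 mV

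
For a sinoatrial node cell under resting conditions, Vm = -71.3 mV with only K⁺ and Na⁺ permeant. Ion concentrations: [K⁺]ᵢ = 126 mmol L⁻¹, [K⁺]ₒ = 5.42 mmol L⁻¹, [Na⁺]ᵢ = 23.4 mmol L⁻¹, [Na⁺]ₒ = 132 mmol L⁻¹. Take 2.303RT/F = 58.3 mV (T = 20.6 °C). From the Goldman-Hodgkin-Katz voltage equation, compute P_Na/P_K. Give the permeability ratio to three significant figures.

0.0162

Let α = P_Na/P_K. GHK: Vm = 58.3·log₁₀[(Kₒ + α·Naₒ)/(Kᵢ + α·Naᵢ)].
10^(Vm/58.3) = 10^(-71.3/58.3) = 0.059843
So 0.059843·(Kᵢ + α·Naᵢ) = Kₒ + α·Naₒ → α = (0.059843·126.0 − 5.42) / (132.0 − 0.059843·23.4)
α = (7.54 − 5.42) / (132.0 − 1.4) = 2.12/130.6 = 0.01623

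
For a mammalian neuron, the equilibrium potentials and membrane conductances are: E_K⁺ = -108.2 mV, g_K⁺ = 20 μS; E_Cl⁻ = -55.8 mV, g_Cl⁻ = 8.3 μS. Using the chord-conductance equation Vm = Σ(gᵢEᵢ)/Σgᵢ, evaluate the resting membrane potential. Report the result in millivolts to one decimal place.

-92.8 mV

Σ gᵢEᵢ = 20·(-108.2) + 8.3·(-55.8) = -2627.14
Σ gᵢ = 20 + 8.3 = 28.3
Vm = -2627.14 / 28.3 = -92.83 mV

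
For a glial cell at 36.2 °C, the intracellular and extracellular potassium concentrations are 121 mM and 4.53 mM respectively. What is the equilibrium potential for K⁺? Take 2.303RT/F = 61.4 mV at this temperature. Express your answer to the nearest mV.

E = (61.4/z) · log₁₀([K⁺]_out/[K⁺]_in) with z = +1.
= (61.4/1) · log₁₀(4.53/121) = 61.40 · log₁₀(0.03744)
= 61.40 · (-1.4267) = -87.60 mV

-88 mV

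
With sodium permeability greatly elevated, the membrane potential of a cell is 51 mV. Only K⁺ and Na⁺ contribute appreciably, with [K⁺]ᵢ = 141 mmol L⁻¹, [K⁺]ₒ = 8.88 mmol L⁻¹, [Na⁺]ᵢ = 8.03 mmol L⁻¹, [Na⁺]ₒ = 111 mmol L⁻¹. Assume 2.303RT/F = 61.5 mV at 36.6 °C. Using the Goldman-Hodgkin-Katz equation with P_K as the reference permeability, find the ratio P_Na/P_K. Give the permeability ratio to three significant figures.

16.6

Let α = P_Na/P_K. GHK: Vm = 61.5·log₁₀[(Kₒ + α·Naₒ)/(Kᵢ + α·Naᵢ)].
10^(Vm/61.5) = 10^(51.0/61.5) = 6.7494
So 6.7494·(Kᵢ + α·Naᵢ) = Kₒ + α·Naₒ → α = (6.7494·141.0 − 8.88) / (111.0 − 6.7494·8.03)
α = (951.7 − 8.88) / (111.0 − 54.2) = 942.8/56.8 = 16.6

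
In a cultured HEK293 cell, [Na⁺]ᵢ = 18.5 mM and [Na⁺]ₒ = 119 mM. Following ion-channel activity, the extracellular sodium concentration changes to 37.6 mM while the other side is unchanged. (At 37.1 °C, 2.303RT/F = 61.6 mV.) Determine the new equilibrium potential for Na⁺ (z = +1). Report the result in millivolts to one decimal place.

After the shift: [Na⁺]_out = 37.6, [Na⁺]_in = 18.5 mM.
E_new = (61.6/1)·log₁₀(37.6/18.5) = 61.60 · (0.3080) = 18.97 mV

19.0 mV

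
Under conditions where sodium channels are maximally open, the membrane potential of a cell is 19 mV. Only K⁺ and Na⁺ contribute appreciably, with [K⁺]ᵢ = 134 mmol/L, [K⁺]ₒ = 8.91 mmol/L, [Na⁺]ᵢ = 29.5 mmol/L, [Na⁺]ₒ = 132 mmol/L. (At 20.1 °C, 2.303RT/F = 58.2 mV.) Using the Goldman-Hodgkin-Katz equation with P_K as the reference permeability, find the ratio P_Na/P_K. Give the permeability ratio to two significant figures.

Let α = P_Na/P_K. GHK: Vm = 58.2·log₁₀[(Kₒ + α·Naₒ)/(Kᵢ + α·Naᵢ)].
10^(Vm/58.2) = 10^(19.0/58.2) = 2.1206
So 2.1206·(Kᵢ + α·Naᵢ) = Kₒ + α·Naₒ → α = (2.1206·134.0 − 8.91) / (132.0 − 2.1206·29.5)
α = (284.2 − 8.91) / (132.0 − 62.56) = 275.3/69.44 = 3.964

4.0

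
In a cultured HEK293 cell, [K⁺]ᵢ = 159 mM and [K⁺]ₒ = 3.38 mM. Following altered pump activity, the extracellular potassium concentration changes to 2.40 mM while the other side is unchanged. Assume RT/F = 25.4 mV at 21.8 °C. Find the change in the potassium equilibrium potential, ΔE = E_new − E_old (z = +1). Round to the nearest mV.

-9 mV

E_old = (25.4/1)·ln(3.38/159) = -97.82 mV
E_new = (25.4/1)·ln(2.40/159) = -106.51 mV
ΔE = -106.51 − (-97.82) = -8.70 mV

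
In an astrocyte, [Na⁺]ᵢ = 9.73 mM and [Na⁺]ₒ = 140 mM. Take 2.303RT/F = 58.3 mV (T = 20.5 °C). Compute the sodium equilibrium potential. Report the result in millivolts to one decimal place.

67.5 mV

E = (58.3/z) · log₁₀([Na⁺]_out/[Na⁺]_in) with z = +1.
= (58.3/1) · log₁₀(140/9.73) = 58.30 · log₁₀(14.39)
= 58.30 · (1.1580) = 67.51 mV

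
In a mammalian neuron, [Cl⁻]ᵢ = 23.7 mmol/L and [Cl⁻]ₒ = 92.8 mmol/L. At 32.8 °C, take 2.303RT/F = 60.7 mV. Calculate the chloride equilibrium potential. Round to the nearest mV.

E = (60.7/z) · log₁₀([Cl⁻]_out/[Cl⁻]_in) with z = -1.
For an anion, dividing by z = -1 reverses the sign.
= (60.7/-1) · log₁₀(92.8/23.7) = -60.70 · log₁₀(3.916)
= -60.70 · (0.5928) = -35.98 mV

-36 mV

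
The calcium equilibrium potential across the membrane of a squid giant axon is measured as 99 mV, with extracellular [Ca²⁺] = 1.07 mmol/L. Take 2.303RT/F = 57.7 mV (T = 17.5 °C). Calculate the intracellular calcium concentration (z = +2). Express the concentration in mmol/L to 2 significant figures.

0.00040 mmol/L

Nernst: E = (57.7/2) · log₁₀([out]/[in]), so log₁₀([out]/[in]) = 99.0 × 2 / 57.7 = 3.4315.
[out]/[in] = 10^(3.4315) = 2701.
[in] = 1.07 / 2701 = 0.0003961 mmol/L.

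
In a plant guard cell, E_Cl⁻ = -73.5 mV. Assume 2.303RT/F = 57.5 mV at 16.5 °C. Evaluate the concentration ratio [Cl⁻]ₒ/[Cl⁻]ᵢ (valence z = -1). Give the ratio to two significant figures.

log₁₀([out]/[in]) = E·z/(57.5) = -73.5 × -1 / 57.5 = 1.2783
[out]/[in] = 10^(1.2783) = 18.98

19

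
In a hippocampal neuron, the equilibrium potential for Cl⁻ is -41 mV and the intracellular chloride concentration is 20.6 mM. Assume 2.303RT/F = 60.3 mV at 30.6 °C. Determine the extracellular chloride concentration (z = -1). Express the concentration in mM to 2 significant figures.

99 mM

Nernst: E = (60.3/-1) · log₁₀([out]/[in]), so log₁₀([out]/[in]) = -41.0 × -1 / 60.3 = 0.6799.
[out]/[in] = 10^(0.6799) = 4.786.
[out] = 4.786 × 20.6 = 98.58 mM.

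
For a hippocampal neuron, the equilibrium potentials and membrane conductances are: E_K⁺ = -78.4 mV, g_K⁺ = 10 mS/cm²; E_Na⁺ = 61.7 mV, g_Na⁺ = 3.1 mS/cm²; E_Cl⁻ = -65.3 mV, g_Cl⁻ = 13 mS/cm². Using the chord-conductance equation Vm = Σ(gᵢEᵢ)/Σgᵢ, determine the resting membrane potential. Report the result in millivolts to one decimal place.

Σ gᵢEᵢ = 10·(-78.4) + 3.1·(61.7) + 13·(-65.3) = -1441.63
Σ gᵢ = 10 + 3.1 + 13 = 26.1
Vm = -1441.63 / 26.1 = -55.23 mV

-55.2 mV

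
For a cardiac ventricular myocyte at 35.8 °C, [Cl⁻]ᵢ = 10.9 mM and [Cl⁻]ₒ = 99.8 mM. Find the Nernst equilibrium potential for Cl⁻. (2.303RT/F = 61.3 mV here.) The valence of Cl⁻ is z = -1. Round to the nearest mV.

E = (61.3/z) · log₁₀([Cl⁻]_out/[Cl⁻]_in) with z = -1.
For an anion, dividing by z = -1 reverses the sign.
= (61.3/-1) · log₁₀(99.8/10.9) = -61.30 · log₁₀(9.156)
= -61.30 · (0.9617) = -58.95 mV

-59 mV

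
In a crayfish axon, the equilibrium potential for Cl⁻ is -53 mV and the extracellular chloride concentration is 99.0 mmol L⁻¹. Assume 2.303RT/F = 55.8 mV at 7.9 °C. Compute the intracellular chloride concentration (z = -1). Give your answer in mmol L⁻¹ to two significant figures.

11 mmol L⁻¹

Nernst: E = (55.8/-1) · log₁₀([out]/[in]), so log₁₀([out]/[in]) = -53.0 × -1 / 55.8 = 0.9498.
[out]/[in] = 10^(0.9498) = 8.909.
[in] = 99.0 / 8.909 = 11.11 mmol L⁻¹.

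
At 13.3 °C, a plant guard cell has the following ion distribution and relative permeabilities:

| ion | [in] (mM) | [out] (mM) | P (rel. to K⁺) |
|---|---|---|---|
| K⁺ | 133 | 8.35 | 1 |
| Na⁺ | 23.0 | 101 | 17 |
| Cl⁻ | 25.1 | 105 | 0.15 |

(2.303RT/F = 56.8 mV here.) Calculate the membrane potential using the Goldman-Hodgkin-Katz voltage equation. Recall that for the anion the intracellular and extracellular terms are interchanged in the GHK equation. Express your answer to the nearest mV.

29 mV

Vm = 56.8 · log₁₀[(Σ P·[cation]ₒ + Σ P·[anion]ᵢ) / (Σ P·[cation]ᵢ + Σ P·[anion]ₒ)]
Numerator = 1×8.35 + 17×101 + 0.15×25.1 = 1729
Denominator = 1×133 + 17×23.0 + 0.15×105 = 539.8
Vm = 56.8 · log₁₀(3.2035) = 56.8 × (0.5056) = 28.72 mV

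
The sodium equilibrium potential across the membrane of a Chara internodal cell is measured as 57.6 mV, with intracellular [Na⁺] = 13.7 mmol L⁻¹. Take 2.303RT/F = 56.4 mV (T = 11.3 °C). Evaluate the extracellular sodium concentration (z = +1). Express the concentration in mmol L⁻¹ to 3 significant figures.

Nernst: E = (56.4/1) · log₁₀([out]/[in]), so log₁₀([out]/[in]) = 57.6 × 1 / 56.4 = 1.0213.
[out]/[in] = 10^(1.0213) = 10.5.
[out] = 10.5 × 13.7 = 143.9 mmol L⁻¹.

144 mmol L⁻¹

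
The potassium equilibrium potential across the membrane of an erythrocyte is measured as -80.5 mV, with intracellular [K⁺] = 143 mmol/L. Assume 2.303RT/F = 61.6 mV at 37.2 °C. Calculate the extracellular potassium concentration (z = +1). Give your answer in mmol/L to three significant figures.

7.06 mmol/L

Nernst: E = (61.6/1) · log₁₀([out]/[in]), so log₁₀([out]/[in]) = -80.5 × 1 / 61.6 = -1.3068.
[out]/[in] = 10^(-1.3068) = 0.04934.
[out] = 0.04934 × 143 = 7.055 mmol/L.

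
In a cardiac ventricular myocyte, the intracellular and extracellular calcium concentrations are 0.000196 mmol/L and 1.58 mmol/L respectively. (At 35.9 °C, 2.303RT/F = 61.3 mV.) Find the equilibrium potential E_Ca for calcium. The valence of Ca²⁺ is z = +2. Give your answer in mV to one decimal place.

E = (61.3/z) · log₁₀([Ca²⁺]_out/[Ca²⁺]_in) with z = +2.
= (61.3/2) · log₁₀(1.58/0.000196) = 30.65 · log₁₀(8061)
= 30.65 · (3.9064) = 119.73 mV

119.7 mV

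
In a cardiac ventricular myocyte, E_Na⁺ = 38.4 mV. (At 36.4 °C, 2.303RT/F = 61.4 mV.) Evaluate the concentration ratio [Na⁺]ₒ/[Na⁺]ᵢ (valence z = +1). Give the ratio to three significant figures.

4.22

log₁₀([out]/[in]) = E·z/(61.4) = 38.4 × 1 / 61.4 = 0.6254
[out]/[in] = 10^(0.6254) = 4.221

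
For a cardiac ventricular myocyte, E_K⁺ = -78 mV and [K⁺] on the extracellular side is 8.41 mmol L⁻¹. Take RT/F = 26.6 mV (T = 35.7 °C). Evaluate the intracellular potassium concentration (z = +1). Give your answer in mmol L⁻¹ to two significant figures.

160 mmol L⁻¹

Nernst: E = (26.6/1) · ln([out]/[in]), so ln([out]/[in]) = -78.0 × 1 / 26.6 = -2.9323.
[out]/[in] = e^(-2.9323) = 0.05327.
[in] = 8.41 / 0.05327 = 157.9 mmol L⁻¹.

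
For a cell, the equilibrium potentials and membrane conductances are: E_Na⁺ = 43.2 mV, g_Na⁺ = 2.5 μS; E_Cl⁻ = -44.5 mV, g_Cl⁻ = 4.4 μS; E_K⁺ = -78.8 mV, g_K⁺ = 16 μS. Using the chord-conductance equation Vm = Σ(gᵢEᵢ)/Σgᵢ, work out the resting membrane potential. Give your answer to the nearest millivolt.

-59 mV

Σ gᵢEᵢ = 2.5·(43.2) + 4.4·(-44.5) + 16·(-78.8) = -1348.60
Σ gᵢ = 2.5 + 4.4 + 16 = 22.9
Vm = -1348.60 / 22.9 = -58.89 mV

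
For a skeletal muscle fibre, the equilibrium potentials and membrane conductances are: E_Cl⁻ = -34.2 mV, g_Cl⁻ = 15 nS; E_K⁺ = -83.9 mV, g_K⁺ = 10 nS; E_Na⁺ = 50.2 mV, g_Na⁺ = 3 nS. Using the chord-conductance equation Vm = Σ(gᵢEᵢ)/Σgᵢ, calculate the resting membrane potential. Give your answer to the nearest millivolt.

Σ gᵢEᵢ = 15·(-34.2) + 10·(-83.9) + 3·(50.2) = -1201.40
Σ gᵢ = 15 + 10 + 3 = 28
Vm = -1201.40 / 28 = -42.91 mV

-43 mV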